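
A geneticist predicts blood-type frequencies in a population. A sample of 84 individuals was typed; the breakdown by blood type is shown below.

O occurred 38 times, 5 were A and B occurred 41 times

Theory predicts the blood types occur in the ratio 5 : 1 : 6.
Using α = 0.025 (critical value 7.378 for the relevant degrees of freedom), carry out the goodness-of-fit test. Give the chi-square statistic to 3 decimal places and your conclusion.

Ratio total = 12. Expected counts: 84×5/12 = 35, 84×1/12 = 7, 84×6/12 = 42.
O: (38 − 35)²/35 = 9/35 = 0.2571
A: (5 − 7)²/7 = 4/7 = 0.5714
B: (41 − 42)²/42 = 1/42 = 0.0238
Sum = 0.852
df = 2. Since 0.852 < 7.378, we do not reject H₀.

0.852; do not reject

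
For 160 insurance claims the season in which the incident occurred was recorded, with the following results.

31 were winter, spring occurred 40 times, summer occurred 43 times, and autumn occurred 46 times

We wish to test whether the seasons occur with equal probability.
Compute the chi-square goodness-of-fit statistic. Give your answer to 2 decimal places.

3.15

Under H₀ each category has probability 1/4, so each expected count is 160/4 = 40.
χ² = (31−40)²/40 + (40−40)²/40 + (43−40)²/40 + (46−40)²/40
   = 2.025 + 0.000 + 0.225 + 0.900
Sum = 3.15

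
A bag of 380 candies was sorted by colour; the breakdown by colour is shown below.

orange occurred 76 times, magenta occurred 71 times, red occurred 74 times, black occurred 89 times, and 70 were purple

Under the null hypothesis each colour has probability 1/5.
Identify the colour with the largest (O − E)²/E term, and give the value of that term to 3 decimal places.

black, 2.224

Expected count for each of the 5 categories: 380/5 = 76.
χ² = (76−76)²/76 + (71−76)²/76 + (74−76)²/76 + (89−76)²/76 + (70−76)²/76
   = 0.0000 + 0.3289 + 0.0526 + 2.2237 + 0.4737
The largest term is for black: 2.224.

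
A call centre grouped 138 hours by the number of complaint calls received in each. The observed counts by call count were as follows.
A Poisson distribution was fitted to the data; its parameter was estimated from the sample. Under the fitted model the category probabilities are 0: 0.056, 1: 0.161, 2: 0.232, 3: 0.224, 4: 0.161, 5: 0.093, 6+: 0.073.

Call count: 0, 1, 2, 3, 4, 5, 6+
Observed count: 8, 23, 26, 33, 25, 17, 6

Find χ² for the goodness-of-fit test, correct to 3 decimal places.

4.657

Expected counts E_i = n·p_i: 138×0.056 = 7.728, 138×0.161 = 22.218, 138×0.232 = 32.016, 138×0.224 = 30.912, 138×0.161 = 22.218, 138×0.093 = 12.834, 138×0.073 = 10.074.
χ² = (8−7.728)²/7.728 + (23−22.218)²/22.218 + (26−32.016)²/32.016 + (33−30.912)²/30.912 + (25−22.218)²/22.218 + (17−12.834)²/12.834 + (6−10.074)²/10.074
   = 0.0096 + 0.0275 + 1.1304 + 0.1410 + 0.3483 + 1.3523 + 1.6476
Sum = 4.657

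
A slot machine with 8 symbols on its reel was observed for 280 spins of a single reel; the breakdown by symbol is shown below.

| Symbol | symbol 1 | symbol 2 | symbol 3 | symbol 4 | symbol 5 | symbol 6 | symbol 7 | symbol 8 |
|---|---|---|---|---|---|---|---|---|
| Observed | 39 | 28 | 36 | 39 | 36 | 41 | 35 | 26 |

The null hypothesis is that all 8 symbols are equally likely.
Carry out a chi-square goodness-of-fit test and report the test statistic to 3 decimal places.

5.714

Under H₀ each category has probability 1/8, so each expected count is 280/8 = 35.
symbol 1: (39 − 35)²/35 = 16/35 = 0.4571
symbol 2: (28 − 35)²/35 = 49/35 = 1.4000
symbol 3: (36 − 35)²/35 = 1/35 = 0.0286
symbol 4: (39 − 35)²/35 = 16/35 = 0.4571
symbol 5: (36 − 35)²/35 = 1/35 = 0.0286
symbol 6: (41 − 35)²/35 = 36/35 = 1.0286
symbol 7: (35 − 35)²/35 = 0/35 = 0.0000
symbol 8: (26 − 35)²/35 = 81/35 = 2.3143
Sum = 5.714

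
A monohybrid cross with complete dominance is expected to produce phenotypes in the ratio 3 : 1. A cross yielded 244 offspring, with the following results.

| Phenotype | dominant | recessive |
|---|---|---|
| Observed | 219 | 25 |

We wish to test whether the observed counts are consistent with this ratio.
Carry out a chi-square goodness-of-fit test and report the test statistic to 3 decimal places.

Ratio total = 4. Expected counts: 244×3/4 = 183, 244×1/4 = 61.
dominant: (219 − 183)²/183 = 1296/183 = 7.0820
recessive: (25 − 61)²/61 = 1296/61 = 21.2459
Sum = 28.328

28.328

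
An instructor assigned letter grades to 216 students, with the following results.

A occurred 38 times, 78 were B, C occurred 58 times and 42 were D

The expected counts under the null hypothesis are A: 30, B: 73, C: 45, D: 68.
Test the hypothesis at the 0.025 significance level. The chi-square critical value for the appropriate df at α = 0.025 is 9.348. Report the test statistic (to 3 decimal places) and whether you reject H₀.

16.173; reject

cat         O        E   (O−E)²/E
A          38       30     2.1333
B          78       73     0.3425
C          58       45     3.7556
D          42       68     9.9412
Sum = 16.173
df = 3. Since 16.173 > 9.348, we reject H₀.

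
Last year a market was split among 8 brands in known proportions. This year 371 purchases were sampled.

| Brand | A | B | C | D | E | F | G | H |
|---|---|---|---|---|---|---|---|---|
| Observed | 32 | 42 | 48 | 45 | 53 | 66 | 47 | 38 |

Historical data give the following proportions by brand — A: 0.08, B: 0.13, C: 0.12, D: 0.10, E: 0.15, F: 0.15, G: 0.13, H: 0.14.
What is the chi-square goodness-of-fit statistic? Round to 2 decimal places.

Expected counts E_i = n·p_i: 371×0.08 = 29.68, 371×0.13 = 48.23, 371×0.12 = 44.52, 371×0.10 = 37.1, 371×0.15 = 55.65, 371×0.15 = 55.65, 371×0.13 = 48.23, 371×0.14 = 51.94.
A: (32 − 29.68)²/29.68 = 5.3824/29.68 = 0.181
B: (42 − 48.23)²/48.23 = 38.8129/48.23 = 0.805
C: (48 − 44.52)²/44.52 = 12.1104/44.52 = 0.272
D: (45 − 37.1)²/37.1 = 62.41/37.1 = 1.682
E: (53 − 55.65)²/55.65 = 7.0225/55.65 = 0.126
F: (66 − 55.65)²/55.65 = 107.1225/55.65 = 1.925
G: (47 − 48.23)²/48.23 = 1.5129/48.23 = 0.031
H: (38 − 51.94)²/51.94 = 194.3236/51.94 = 3.741
Sum = 8.76

8.76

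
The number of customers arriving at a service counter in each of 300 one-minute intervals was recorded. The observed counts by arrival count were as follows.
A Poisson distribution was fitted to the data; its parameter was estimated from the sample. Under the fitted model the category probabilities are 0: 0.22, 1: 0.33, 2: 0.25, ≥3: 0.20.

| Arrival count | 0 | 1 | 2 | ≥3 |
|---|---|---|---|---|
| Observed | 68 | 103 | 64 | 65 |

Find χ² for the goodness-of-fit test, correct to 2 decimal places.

Expected counts E_i = n·p_i: 300×0.22 = 66, 300×0.33 = 99, 300×0.25 = 75, 300×0.20 = 60.
cat         O        E   (O−E)²/E
0          68       66      0.061
1         103       99      0.162
2          64       75      1.613
≥3         65       60      0.417
Sum = 2.25

2.25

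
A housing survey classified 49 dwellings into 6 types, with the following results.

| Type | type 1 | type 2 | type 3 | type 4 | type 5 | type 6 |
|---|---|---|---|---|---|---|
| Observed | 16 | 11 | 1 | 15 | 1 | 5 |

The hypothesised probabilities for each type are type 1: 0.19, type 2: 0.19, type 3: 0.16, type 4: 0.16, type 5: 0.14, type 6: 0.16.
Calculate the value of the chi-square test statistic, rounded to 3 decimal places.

23.655

Expected counts E_i = n·p_i: 49×0.19 = 9.31, 49×0.19 = 9.31, 49×0.16 = 7.84, 49×0.16 = 7.84, 49×0.14 = 6.86, 49×0.16 = 7.84.
cat         O        E   (O−E)²/E
type 1     16     9.31     4.8073
type 2     11     9.31     0.3068
type 3      1     7.84     5.9676
type 4     15     7.84     6.5390
type 5      1     6.86     5.0058
type 6      5     7.84     1.0288
Sum = 23.655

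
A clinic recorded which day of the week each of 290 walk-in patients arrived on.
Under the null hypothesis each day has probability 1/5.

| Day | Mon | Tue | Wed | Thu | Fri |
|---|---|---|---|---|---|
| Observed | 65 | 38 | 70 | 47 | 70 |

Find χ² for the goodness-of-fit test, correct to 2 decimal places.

14.79

Expected count for each of the 5 categories: 290/5 = 58.
χ² = (65−58)²/58 + (38−58)²/58 + (70−58)²/58 + (47−58)²/58 + (70−58)²/58
   = 0.845 + 6.897 + 2.483 + 2.086 + 2.483
Sum = 14.79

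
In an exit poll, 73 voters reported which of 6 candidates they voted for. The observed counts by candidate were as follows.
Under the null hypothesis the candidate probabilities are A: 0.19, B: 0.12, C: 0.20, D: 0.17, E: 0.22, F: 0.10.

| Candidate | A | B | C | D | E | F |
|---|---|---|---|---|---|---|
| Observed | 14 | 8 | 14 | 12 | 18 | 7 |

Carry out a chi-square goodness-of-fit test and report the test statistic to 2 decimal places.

0.35

Expected counts E_i = n·p_i: 73×0.19 = 13.87, 73×0.12 = 8.76, 73×0.20 = 14.6, 73×0.17 = 12.41, 73×0.22 = 16.06, 73×0.10 = 7.3.
cat         O        E   (O−E)²/E
A          14    13.87      0.001
B           8     8.76      0.066
C          14     14.6      0.025
D          12    12.41      0.014
E          18    16.06      0.234
F           7      7.3      0.012
Sum = 0.35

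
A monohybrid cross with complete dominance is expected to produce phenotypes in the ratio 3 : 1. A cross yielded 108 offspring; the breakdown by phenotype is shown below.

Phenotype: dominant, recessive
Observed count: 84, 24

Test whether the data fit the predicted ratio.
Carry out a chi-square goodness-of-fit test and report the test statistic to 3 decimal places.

0.444

Ratio total = 4. Expected counts: 108×3/4 = 81, 108×1/4 = 27.
χ² = (84−81)²/81 + (24−27)²/27
   = 0.1111 + 0.3333
Sum = 0.444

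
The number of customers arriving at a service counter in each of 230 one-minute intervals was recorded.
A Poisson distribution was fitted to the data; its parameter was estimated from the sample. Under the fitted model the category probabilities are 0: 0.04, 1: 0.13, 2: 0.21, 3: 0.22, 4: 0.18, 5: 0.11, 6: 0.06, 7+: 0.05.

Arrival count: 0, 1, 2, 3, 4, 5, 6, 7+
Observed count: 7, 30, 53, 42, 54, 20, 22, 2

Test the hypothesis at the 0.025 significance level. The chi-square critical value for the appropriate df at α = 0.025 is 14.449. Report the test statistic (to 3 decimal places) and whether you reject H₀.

20.111; reject

Expected counts E_i = n·p_i: 230×0.04 = 9.2, 230×0.13 = 29.9, 230×0.21 = 48.3, 230×0.22 = 50.6, 230×0.18 = 41.4, 230×0.11 = 25.3, 230×0.06 = 13.8, 230×0.05 = 11.5.
0: (7 − 9.2)²/9.2 = 4.84/9.2 = 0.5261
1: (30 − 29.9)²/29.9 = 0.01/29.9 = 0.0003
2: (53 − 48.3)²/48.3 = 22.09/48.3 = 0.4573
3: (42 − 50.6)²/50.6 = 73.96/50.6 = 1.4617
4: (54 − 41.4)²/41.4 = 158.76/41.4 = 3.8348
5: (20 − 25.3)²/25.3 = 28.09/25.3 = 1.1103
6: (22 − 13.8)²/13.8 = 67.24/13.8 = 4.8725
7+: (2 − 11.5)²/11.5 = 90.25/11.5 = 7.8478
Sum = 20.111
df = 6. Since 20.111 > 14.449, we reject H₀.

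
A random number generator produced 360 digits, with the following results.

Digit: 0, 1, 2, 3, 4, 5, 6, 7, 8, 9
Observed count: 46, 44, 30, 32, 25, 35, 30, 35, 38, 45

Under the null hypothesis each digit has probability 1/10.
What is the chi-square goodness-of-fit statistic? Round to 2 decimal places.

12.78

Under H₀ each category has probability 1/10, so each expected count is 360/10 = 36.
0: (46 − 36)²/36 = 100/36 = 2.778
1: (44 − 36)²/36 = 64/36 = 1.778
2: (30 − 36)²/36 = 36/36 = 1.000
3: (32 − 36)²/36 = 16/36 = 0.444
4: (25 − 36)²/36 = 121/36 = 3.361
5: (35 − 36)²/36 = 1/36 = 0.028
6: (30 − 36)²/36 = 36/36 = 1.000
7: (35 − 36)²/36 = 1/36 = 0.028
8: (38 − 36)²/36 = 4/36 = 0.111
9: (45 − 36)²/36 = 81/36 = 2.250
Sum = 12.78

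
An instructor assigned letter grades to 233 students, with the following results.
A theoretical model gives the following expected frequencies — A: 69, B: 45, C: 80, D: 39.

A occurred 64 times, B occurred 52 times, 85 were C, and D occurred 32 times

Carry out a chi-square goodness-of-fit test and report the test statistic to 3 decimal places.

A: (64 − 69)²/69 = 25/69 = 0.3623
B: (52 − 45)²/45 = 49/45 = 1.0889
C: (85 − 80)²/80 = 25/80 = 0.3125
D: (32 − 39)²/39 = 49/39 = 1.2564
Sum = 3.020

3.020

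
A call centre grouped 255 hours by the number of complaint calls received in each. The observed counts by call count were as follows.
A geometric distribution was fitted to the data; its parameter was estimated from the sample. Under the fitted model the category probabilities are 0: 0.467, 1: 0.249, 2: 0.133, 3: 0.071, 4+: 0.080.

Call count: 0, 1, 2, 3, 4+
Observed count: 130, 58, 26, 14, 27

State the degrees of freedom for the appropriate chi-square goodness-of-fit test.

3

There are k = 5 categories and 1 parameter estimated from the data, so df = 5 − 1 − 1 = 3.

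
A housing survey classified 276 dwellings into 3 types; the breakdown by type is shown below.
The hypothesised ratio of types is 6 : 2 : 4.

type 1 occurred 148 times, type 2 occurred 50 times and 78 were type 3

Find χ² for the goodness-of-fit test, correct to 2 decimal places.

Ratio total = 12. Expected counts: 276×6/12 = 138, 276×2/12 = 46, 276×4/12 = 92.
cat         O        E   (O−E)²/E
type 1    148      138      0.725
type 2     50       46      0.348
type 3     78       92      2.130
Sum = 3.20

3.20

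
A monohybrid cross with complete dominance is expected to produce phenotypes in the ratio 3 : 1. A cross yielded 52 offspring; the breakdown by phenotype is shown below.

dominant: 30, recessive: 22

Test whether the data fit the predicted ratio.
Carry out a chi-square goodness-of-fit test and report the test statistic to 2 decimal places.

Ratio total = 4. Expected counts: 52×3/4 = 39, 52×1/4 = 13.
cat            O        E   (O−E)²/E
dominant      30       39      2.077
recessive     22       13      6.231
Sum = 8.31

8.31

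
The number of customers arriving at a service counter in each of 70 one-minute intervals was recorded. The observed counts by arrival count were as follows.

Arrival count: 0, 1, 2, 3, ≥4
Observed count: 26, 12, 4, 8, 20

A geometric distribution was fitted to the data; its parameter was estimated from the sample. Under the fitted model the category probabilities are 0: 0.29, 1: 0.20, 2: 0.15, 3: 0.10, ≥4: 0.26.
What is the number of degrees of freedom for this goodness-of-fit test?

There are k = 5 categories and 1 parameter estimated from the data, so df = 5 − 1 − 1 = 3.

3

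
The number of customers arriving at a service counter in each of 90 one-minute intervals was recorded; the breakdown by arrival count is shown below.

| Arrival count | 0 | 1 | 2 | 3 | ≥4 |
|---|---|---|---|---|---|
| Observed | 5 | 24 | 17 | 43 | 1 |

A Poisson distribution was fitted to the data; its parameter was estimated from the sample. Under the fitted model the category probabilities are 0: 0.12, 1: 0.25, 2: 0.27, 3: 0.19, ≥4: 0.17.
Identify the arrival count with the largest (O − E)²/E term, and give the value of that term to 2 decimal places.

3, 39.23

Expected counts E_i = n·p_i: 90×0.12 = 10.8, 90×0.25 = 22.5, 90×0.27 = 24.3, 90×0.19 = 17.1, 90×0.17 = 15.3.
cat         O        E   (O−E)²/E
0           5     10.8      3.115
1          24     22.5      0.100
2          17     24.3      2.193
3          43     17.1     39.229
≥4          1     15.3     13.365
The largest term is for 3: 39.23.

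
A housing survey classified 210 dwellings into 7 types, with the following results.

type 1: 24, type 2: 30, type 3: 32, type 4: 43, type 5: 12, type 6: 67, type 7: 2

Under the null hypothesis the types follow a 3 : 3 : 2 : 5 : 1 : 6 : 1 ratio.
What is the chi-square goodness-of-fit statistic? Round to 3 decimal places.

Ratio total = 21. Expected counts: 210×3/21 = 30, 210×3/21 = 30, 210×2/21 = 20, 210×5/21 = 50, 210×1/21 = 10, 210×6/21 = 60, 210×1/21 = 10.
type 1: (24 − 30)²/30 = 36/30 = 1.2000
type 2: (30 − 30)²/30 = 0/30 = 0.0000
type 3: (32 − 20)²/20 = 144/20 = 7.2000
type 4: (43 − 50)²/50 = 49/50 = 0.9800
type 5: (12 − 10)²/10 = 4/10 = 0.4000
type 6: (67 − 60)²/60 = 49/60 = 0.8167
type 7: (2 − 10)²/10 = 64/10 = 6.4000
Sum = 16.997

16.997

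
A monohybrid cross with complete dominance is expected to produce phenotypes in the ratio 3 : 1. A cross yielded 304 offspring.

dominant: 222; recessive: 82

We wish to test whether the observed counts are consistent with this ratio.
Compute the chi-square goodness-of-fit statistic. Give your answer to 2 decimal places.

0.63

Ratio total = 4. Expected counts: 304×3/4 = 228, 304×1/4 = 76.
χ² = (222−228)²/228 + (82−76)²/76
   = 0.158 + 0.474
Sum = 0.63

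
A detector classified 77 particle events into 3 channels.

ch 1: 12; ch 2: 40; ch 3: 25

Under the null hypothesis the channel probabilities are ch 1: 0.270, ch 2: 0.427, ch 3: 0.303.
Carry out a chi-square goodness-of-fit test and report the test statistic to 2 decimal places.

5.38

Expected counts E_i = n·p_i: 77×0.270 = 20.79, 77×0.427 = 32.879, 77×0.303 = 23.331.
χ² = (12−20.79)²/20.79 + (40−32.879)²/32.879 + (25−23.331)²/23.331
   = 3.716 + 1.542 + 0.119
Sum = 5.38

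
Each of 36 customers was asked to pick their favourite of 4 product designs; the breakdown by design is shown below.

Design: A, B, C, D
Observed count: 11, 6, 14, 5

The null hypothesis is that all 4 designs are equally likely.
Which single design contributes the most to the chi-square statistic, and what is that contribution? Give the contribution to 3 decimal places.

Under H₀ each category has probability 1/4, so each expected count is 36/4 = 9.
A: (11 − 9)²/9 = 4/9 = 0.4444
B: (6 − 9)²/9 = 9/9 = 1.0000
C: (14 − 9)²/9 = 25/9 = 2.7778
D: (5 − 9)²/9 = 16/9 = 1.7778
The largest term is for C: 2.778.

C, 2.778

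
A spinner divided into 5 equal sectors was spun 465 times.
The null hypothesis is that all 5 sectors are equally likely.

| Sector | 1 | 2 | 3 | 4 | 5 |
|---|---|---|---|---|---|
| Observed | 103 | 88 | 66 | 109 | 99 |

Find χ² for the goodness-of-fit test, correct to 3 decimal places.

12.323

Under H₀ each category has probability 1/5, so each expected count is 465/5 = 93.
cat         O        E   (O−E)²/E
1         103       93     1.0753
2          88       93     0.2688
3          66       93     7.8387
4         109       93     2.7527
5          99       93     0.3871
Sum = 12.323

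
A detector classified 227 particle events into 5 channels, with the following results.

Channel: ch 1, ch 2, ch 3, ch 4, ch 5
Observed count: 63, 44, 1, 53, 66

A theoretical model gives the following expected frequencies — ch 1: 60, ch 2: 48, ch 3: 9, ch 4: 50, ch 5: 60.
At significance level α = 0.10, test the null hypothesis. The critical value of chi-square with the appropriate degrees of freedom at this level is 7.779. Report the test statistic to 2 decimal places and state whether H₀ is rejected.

8.37; reject

cat         O        E   (O−E)²/E
ch 1       63       60      0.150
ch 2       44       48      0.333
ch 3        1        9      7.111
ch 4       53       50      0.180
ch 5       66       60      0.600
Sum = 8.37
df = 4. Since 8.37 > 7.779, we reject H₀.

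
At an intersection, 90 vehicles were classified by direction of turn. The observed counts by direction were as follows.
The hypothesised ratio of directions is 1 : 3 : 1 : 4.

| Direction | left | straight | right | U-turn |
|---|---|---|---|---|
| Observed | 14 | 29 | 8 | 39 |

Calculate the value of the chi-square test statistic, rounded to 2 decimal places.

Ratio total = 9. Expected counts: 90×1/9 = 10, 90×3/9 = 30, 90×1/9 = 10, 90×4/9 = 40.
χ² = (14−10)²/10 + (29−30)²/30 + (8−10)²/10 + (39−40)²/40
   = 1.600 + 0.033 + 0.400 + 0.025
Sum = 2.06

2.06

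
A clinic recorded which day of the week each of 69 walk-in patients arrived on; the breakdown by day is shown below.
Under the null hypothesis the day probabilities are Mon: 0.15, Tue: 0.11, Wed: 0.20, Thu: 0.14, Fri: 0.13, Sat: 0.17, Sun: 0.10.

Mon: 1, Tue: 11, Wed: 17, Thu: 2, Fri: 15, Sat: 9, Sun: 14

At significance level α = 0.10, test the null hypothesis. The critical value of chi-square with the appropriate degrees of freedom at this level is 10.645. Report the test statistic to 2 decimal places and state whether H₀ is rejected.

28.79; reject

Expected counts E_i = n·p_i: 69×0.15 = 10.35, 69×0.11 = 7.59, 69×0.20 = 13.8, 69×0.14 = 9.66, 69×0.13 = 8.97, 69×0.17 = 11.73, 69×0.10 = 6.9.
Mon: (1 − 10.35)²/10.35 = 87.4225/10.35 = 8.447
Tue: (11 − 7.59)²/7.59 = 11.6281/7.59 = 1.532
Wed: (17 − 13.8)²/13.8 = 10.24/13.8 = 0.742
Thu: (2 − 9.66)²/9.66 = 58.6756/9.66 = 6.074
Fri: (15 − 8.97)²/8.97 = 36.3609/8.97 = 4.054
Sat: (9 − 11.73)²/11.73 = 7.4529/11.73 = 0.635
Sun: (14 − 6.9)²/6.9 = 50.41/6.9 = 7.306
Sum = 28.79
df = 6. Since 28.79 > 10.645, we reject H₀.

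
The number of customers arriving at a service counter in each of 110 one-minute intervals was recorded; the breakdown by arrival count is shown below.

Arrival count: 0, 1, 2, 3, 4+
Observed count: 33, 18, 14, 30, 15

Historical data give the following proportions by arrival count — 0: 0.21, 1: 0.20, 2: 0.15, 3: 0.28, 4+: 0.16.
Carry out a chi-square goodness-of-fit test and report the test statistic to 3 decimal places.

Expected counts E_i = n·p_i: 110×0.21 = 23.1, 110×0.20 = 22, 110×0.15 = 16.5, 110×0.28 = 30.8, 110×0.16 = 17.6.
0: (33 − 23.1)²/23.1 = 98.01/23.1 = 4.2429
1: (18 − 22)²/22 = 16/22 = 0.7273
2: (14 − 16.5)²/16.5 = 6.25/16.5 = 0.3788
3: (30 − 30.8)²/30.8 = 0.64/30.8 = 0.0208
4+: (15 − 17.6)²/17.6 = 6.76/17.6 = 0.3841
Sum = 5.754

5.754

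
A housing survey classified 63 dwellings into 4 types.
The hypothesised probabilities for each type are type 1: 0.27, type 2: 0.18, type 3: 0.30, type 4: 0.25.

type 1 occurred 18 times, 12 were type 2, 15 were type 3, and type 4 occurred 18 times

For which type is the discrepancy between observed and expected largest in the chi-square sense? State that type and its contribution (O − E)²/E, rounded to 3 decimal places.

Expected counts E_i = n·p_i: 63×0.27 = 17.01, 63×0.18 = 11.34, 63×0.30 = 18.9, 63×0.25 = 15.75.
χ² = (18−17.01)²/17.01 + (12−11.34)²/11.34 + (15−18.9)²/18.9 + (18−15.75)²/15.75
   = 0.0576 + 0.0384 + 0.8048 + 0.3214
The largest term is for type 3: 0.805.

type 3, 0.805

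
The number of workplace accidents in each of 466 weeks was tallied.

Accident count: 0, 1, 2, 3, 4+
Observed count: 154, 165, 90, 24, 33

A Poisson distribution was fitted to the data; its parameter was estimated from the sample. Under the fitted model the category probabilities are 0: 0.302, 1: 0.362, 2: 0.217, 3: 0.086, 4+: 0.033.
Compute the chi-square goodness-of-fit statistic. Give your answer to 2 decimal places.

29.20

Expected counts E_i = n·p_i: 466×0.302 = 140.732, 466×0.362 = 168.692, 466×0.217 = 101.122, 466×0.086 = 40.076, 466×0.033 = 15.378.
0: (154 − 140.732)²/140.732 = 176.039824/140.732 = 1.251
1: (165 − 168.692)²/168.692 = 13.630864/168.692 = 0.081
2: (90 − 101.122)²/101.122 = 123.698884/101.122 = 1.223
3: (24 − 40.076)²/40.076 = 258.437776/40.076 = 6.449
4+: (33 − 15.378)²/15.378 = 310.534884/15.378 = 20.193
Sum = 29.20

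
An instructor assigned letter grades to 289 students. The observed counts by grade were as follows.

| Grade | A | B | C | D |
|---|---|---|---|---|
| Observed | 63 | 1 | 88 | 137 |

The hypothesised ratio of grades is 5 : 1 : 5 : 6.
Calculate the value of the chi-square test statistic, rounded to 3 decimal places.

Ratio total = 17. Expected counts: 289×5/17 = 85, 289×1/17 = 17, 289×5/17 = 85, 289×6/17 = 102.
cat         O        E   (O−E)²/E
A          63       85     5.6941
B           1       17    15.0588
C          88       85     0.1059
D         137      102    12.0098
Sum = 32.869

32.869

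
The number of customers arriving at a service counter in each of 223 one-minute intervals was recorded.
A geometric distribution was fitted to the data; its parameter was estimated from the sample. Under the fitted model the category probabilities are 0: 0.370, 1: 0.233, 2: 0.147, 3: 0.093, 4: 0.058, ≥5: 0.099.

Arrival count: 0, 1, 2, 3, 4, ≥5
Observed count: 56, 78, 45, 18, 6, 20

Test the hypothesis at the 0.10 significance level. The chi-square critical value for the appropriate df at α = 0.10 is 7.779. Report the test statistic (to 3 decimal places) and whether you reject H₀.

30.398; reject

Expected counts E_i = n·p_i: 223×0.370 = 82.51, 223×0.233 = 51.959, 223×0.147 = 32.781, 223×0.093 = 20.739, 223×0.058 = 12.934, 223×0.099 = 22.077.
cat         O        E   (O−E)²/E
0          56    82.51     8.5175
1          78   51.959    13.0513
2          45   32.781     4.5546
3          18   20.739     0.3617
4           6   12.934     3.7174
≥5         20   22.077     0.1954
Sum = 30.398
df = 4. Since 30.398 > 7.779, we reject H₀.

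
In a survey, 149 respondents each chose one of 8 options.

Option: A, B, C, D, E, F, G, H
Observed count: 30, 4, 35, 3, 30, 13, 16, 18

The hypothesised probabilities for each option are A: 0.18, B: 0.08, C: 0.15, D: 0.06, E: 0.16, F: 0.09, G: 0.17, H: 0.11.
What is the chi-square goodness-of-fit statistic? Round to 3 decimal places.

Expected counts E_i = n·p_i: 149×0.18 = 26.82, 149×0.08 = 11.92, 149×0.15 = 22.35, 149×0.06 = 8.94, 149×0.16 = 23.84, 149×0.09 = 13.41, 149×0.17 = 25.33, 149×0.11 = 16.39.
χ² = (30−26.82)²/26.82 + (4−11.92)²/11.92 + (35−22.35)²/22.35 + (3−8.94)²/8.94 + (30−23.84)²/23.84 + (13−13.41)²/13.41 + (16−25.33)²/25.33 + (18−16.39)²/16.39
   = 0.3770 + 5.2623 + 7.1598 + 3.9467 + 1.5917 + 0.0125 + 3.4366 + 0.1582
Sum = 21.945

21.945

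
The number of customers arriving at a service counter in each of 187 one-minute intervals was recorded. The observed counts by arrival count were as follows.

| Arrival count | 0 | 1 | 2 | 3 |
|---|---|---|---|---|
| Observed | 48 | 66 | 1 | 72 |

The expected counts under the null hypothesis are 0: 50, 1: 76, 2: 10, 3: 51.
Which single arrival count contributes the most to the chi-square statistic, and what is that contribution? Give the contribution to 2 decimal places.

cat         O        E   (O−E)²/E
0          48       50      0.080
1          66       76      1.316
2           1       10      8.100
3          72       51      8.647
The largest term is for 3: 8.65.

3, 8.65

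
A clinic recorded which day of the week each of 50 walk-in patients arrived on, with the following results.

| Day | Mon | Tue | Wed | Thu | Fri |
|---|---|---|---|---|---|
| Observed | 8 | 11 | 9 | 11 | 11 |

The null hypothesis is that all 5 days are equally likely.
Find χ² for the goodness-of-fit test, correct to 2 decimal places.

0.80

Expected count for each of the 5 categories: 50/5 = 10.
Mon: (8 − 10)²/10 = 4/10 = 0.400
Tue: (11 − 10)²/10 = 1/10 = 0.100
Wed: (9 − 10)²/10 = 1/10 = 0.100
Thu: (11 − 10)²/10 = 1/10 = 0.100
Fri: (11 − 10)²/10 = 1/10 = 0.100
Sum = 0.80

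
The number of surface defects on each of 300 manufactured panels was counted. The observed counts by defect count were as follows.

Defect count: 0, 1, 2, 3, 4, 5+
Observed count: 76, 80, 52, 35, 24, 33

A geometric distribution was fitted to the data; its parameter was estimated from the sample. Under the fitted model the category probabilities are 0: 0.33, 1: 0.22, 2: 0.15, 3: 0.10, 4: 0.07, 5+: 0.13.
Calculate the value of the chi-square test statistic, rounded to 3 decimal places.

11.587

Expected counts E_i = n·p_i: 300×0.33 = 99, 300×0.22 = 66, 300×0.15 = 45, 300×0.10 = 30, 300×0.07 = 21, 300×0.13 = 39.
χ² = (76−99)²/99 + (80−66)²/66 + (52−45)²/45 + (35−30)²/30 + (24−21)²/21 + (33−39)²/39
   = 5.3434 + 2.9697 + 1.0889 + 0.8333 + 0.4286 + 0.9231
Sum = 11.587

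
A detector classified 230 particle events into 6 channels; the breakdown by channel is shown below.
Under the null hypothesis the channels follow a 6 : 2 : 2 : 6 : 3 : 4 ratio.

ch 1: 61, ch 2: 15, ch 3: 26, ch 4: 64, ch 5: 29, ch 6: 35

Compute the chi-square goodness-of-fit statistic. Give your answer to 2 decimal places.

3.99

Ratio total = 23. Expected counts: 230×6/23 = 60, 230×2/23 = 20, 230×2/23 = 20, 230×6/23 = 60, 230×3/23 = 30, 230×4/23 = 40.
cat         O        E   (O−E)²/E
ch 1       61       60      0.017
ch 2       15       20      1.250
ch 3       26       20      1.800
ch 4       64       60      0.267
ch 5       29       30      0.033
ch 6       35       40      0.625
Sum = 3.99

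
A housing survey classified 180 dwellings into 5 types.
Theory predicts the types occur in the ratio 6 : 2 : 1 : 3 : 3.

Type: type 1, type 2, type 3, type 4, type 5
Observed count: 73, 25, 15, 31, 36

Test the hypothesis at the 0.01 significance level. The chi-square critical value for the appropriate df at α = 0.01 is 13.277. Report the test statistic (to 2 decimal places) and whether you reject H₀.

Ratio total = 15. Expected counts: 180×6/15 = 72, 180×2/15 = 24, 180×1/15 = 12, 180×3/15 = 36, 180×3/15 = 36.
χ² = (73−72)²/72 + (25−24)²/24 + (15−12)²/12 + (31−36)²/36 + (36−36)²/36
   = 0.014 + 0.042 + 0.750 + 0.694 + 0.000
Sum = 1.50
df = 4. Since 1.50 < 13.277, we do not reject H₀.

1.50; do not reject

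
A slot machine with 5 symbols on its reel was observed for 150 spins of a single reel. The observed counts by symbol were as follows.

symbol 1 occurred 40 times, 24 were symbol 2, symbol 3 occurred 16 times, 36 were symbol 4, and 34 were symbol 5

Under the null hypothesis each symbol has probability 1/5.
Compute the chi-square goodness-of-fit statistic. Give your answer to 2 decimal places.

12.80

Under H₀ each category has probability 1/5, so each expected count is 150/5 = 30.
symbol 1: (40 − 30)²/30 = 100/30 = 3.333
symbol 2: (24 − 30)²/30 = 36/30 = 1.200
symbol 3: (16 − 30)²/30 = 196/30 = 6.533
symbol 4: (36 − 30)²/30 = 36/30 = 1.200
symbol 5: (34 − 30)²/30 = 16/30 = 0.533
Sum = 12.80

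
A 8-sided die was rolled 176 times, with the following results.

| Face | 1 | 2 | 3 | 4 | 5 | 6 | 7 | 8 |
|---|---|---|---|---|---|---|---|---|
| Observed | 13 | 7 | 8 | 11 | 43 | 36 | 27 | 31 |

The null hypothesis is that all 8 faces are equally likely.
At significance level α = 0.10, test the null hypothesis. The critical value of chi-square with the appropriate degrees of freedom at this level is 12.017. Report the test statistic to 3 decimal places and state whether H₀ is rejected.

Under H₀ each category has probability 1/8, so each expected count is 176/8 = 22.
1: (13 − 22)²/22 = 81/22 = 3.6818
2: (7 − 22)²/22 = 225/22 = 10.2273
3: (8 − 22)²/22 = 196/22 = 8.9091
4: (11 − 22)²/22 = 121/22 = 5.5000
5: (43 − 22)²/22 = 441/22 = 20.0455
6: (36 − 22)²/22 = 196/22 = 8.9091
7: (27 − 22)²/22 = 25/22 = 1.1364
8: (31 − 22)²/22 = 81/22 = 3.6818
Sum = 62.091
df = 7. Since 62.091 > 12.017, we reject H₀.

62.091; reject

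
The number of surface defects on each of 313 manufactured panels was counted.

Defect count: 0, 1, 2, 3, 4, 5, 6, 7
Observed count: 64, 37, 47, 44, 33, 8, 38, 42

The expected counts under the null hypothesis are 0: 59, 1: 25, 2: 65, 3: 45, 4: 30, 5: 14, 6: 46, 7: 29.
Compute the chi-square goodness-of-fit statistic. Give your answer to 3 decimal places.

21.281

cat         O        E   (O−E)²/E
0          64       59     0.4237
1          37       25     5.7600
2          47       65     4.9846
3          44       45     0.0222
4          33       30     0.3000
5           8       14     2.5714
6          38       46     1.3913
7          42       29     5.8276
Sum = 21.281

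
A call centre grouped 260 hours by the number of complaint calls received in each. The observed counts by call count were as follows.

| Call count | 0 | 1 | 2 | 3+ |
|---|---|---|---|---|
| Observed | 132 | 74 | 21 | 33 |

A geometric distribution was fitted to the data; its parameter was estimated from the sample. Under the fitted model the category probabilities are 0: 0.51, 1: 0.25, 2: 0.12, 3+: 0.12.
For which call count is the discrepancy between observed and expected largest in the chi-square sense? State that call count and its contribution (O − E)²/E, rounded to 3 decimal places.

Expected counts E_i = n·p_i: 260×0.51 = 132.6, 260×0.25 = 65, 260×0.12 = 31.2, 260×0.12 = 31.2.
0: (132 − 132.6)²/132.6 = 0.36/132.6 = 0.0027
1: (74 − 65)²/65 = 81/65 = 1.2462
2: (21 − 31.2)²/31.2 = 104.04/31.2 = 3.3346
3+: (33 − 31.2)²/31.2 = 3.24/31.2 = 0.1038
The largest term is for 2: 3.335.

2, 3.335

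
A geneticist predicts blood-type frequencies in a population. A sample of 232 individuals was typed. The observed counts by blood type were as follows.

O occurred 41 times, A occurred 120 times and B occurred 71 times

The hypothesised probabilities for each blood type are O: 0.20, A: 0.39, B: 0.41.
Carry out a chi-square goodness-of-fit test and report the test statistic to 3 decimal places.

Expected counts E_i = n·p_i: 232×0.20 = 46.4, 232×0.39 = 90.48, 232×0.41 = 95.12.
O: (41 − 46.4)²/46.4 = 29.16/46.4 = 0.6284
A: (120 − 90.48)²/90.48 = 871.4304/90.48 = 9.6312
B: (71 − 95.12)²/95.12 = 581.7744/95.12 = 6.1162
Sum = 16.376

16.376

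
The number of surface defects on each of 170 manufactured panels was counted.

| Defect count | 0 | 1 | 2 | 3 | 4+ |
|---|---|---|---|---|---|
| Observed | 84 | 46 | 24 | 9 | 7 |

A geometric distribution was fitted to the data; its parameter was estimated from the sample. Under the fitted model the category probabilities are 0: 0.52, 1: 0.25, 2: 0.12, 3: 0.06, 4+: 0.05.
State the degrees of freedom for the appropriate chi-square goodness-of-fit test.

There are k = 5 categories and 1 parameter estimated from the data, so df = 5 − 1 − 1 = 3.

3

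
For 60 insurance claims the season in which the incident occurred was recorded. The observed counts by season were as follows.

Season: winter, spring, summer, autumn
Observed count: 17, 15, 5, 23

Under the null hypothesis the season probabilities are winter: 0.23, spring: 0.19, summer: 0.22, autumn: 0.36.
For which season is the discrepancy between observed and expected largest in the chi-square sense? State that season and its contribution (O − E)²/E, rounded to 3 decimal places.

Expected counts E_i = n·p_i: 60×0.23 = 13.8, 60×0.19 = 11.4, 60×0.22 = 13.2, 60×0.36 = 21.6.
winter: (17 − 13.8)²/13.8 = 10.24/13.8 = 0.7420
spring: (15 − 11.4)²/11.4 = 12.96/11.4 = 1.1368
summer: (5 − 13.2)²/13.2 = 67.24/13.2 = 5.0939
autumn: (23 − 21.6)²/21.6 = 1.96/21.6 = 0.0907
The largest term is for summer: 5.094.

summer, 5.094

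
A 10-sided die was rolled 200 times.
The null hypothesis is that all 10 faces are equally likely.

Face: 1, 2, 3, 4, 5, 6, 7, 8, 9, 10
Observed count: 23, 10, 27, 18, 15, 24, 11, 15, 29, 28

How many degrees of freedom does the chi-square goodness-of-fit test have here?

9

There are k = 10 categories and no parameters were estimated from the data, so df = 10 − 1 = 9.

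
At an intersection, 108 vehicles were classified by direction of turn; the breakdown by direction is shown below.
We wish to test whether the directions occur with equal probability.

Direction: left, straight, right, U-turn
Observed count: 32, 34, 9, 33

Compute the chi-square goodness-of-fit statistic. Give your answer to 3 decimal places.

16.074

Expected count for each of the 4 categories: 108/4 = 27.
cat           O        E   (O−E)²/E
left         32       27     0.9259
straight     34       27     1.8148
right         9       27    12.0000
U-turn       33       27     1.3333
Sum = 16.074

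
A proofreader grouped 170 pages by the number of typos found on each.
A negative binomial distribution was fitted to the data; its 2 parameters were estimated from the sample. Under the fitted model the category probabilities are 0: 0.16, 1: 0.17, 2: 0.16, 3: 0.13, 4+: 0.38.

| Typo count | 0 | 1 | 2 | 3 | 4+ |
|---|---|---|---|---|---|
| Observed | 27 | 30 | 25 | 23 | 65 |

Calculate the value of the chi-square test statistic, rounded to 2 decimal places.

Expected counts E_i = n·p_i: 170×0.16 = 27.2, 170×0.17 = 28.9, 170×0.16 = 27.2, 170×0.13 = 22.1, 170×0.38 = 64.6.
χ² = (27−27.2)²/27.2 + (30−28.9)²/28.9 + (25−27.2)²/27.2 + (23−22.1)²/22.1 + (65−64.6)²/64.6
   = 0.001 + 0.042 + 0.178 + 0.037 + 0.002
Sum = 0.26

0.26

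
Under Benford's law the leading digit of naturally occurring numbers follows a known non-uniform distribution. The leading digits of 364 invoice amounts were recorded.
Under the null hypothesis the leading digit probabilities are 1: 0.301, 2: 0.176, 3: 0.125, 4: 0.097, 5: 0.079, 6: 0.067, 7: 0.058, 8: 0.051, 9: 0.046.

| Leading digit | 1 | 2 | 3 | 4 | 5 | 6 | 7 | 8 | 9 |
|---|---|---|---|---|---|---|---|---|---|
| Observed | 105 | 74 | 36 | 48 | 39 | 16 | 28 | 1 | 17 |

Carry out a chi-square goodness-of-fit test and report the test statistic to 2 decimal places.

33.68

Expected counts E_i = n·p_i: 364×0.301 = 109.564, 364×0.176 = 64.064, 364×0.125 = 45.5, 364×0.097 = 35.308, 364×0.079 = 28.756, 364×0.067 = 24.388, 364×0.058 = 21.112, 364×0.051 = 18.564, 364×0.046 = 16.744.
χ² = (105−109.564)²/109.564 + (74−64.064)²/64.064 + (36−45.5)²/45.5 + (48−35.308)²/35.308 + (39−28.756)²/28.756 + (16−24.388)²/24.388 + (28−21.112)²/21.112 + (1−18.564)²/18.564 + (17−16.744)²/16.744
   = 0.190 + 1.541 + 1.984 + 4.562 + 3.649 + 2.885 + 2.247 + 16.618 + 0.004
Sum = 33.68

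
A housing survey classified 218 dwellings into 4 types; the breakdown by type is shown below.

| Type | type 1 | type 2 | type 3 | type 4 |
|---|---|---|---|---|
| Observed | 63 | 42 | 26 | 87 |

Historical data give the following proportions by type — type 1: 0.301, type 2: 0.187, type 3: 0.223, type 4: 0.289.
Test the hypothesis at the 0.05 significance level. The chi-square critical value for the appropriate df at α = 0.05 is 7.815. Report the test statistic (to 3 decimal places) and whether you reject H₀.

19.802; reject

Expected counts E_i = n·p_i: 218×0.301 = 65.618, 218×0.187 = 40.766, 218×0.223 = 48.614, 218×0.289 = 63.002.
χ² = (63−65.618)²/65.618 + (42−40.766)²/40.766 + (26−48.614)²/48.614 + (87−63.002)²/63.002
   = 0.1045 + 0.0374 + 10.5195 + 9.1410
Sum = 19.802
df = 3. Since 19.802 > 7.815, we reject H₀.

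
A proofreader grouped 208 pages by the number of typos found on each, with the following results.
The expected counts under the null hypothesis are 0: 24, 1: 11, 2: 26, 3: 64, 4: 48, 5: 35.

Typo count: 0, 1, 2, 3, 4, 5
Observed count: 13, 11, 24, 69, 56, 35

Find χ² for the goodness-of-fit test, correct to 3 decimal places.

6.919

cat         O        E   (O−E)²/E
0          13       24     5.0417
1          11       11     0.0000
2          24       26     0.1538
3          69       64     0.3906
4          56       48     1.3333
5          35       35     0.0000
Sum = 6.919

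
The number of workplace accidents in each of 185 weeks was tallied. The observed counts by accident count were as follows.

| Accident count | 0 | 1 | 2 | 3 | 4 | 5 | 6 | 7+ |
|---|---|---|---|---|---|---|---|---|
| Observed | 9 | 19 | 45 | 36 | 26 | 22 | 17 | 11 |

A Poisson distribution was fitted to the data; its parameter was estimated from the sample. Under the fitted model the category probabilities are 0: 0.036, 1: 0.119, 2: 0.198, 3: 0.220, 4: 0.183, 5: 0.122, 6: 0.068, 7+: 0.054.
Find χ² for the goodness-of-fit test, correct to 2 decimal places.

Expected counts E_i = n·p_i: 185×0.036 = 6.66, 185×0.119 = 22.015, 185×0.198 = 36.63, 185×0.220 = 40.7, 185×0.183 = 33.855, 185×0.122 = 22.57, 185×0.068 = 12.58, 185×0.054 = 9.99.
0: (9 − 6.66)²/6.66 = 5.4756/6.66 = 0.822
1: (19 − 22.015)²/22.015 = 9.090225/22.015 = 0.413
2: (45 − 36.63)²/36.63 = 70.0569/36.63 = 1.913
3: (36 − 40.7)²/40.7 = 22.09/40.7 = 0.543
4: (26 − 33.855)²/33.855 = 61.701025/33.855 = 1.823
5: (22 − 22.57)²/22.57 = 0.3249/22.57 = 0.014
6: (17 − 12.58)²/12.58 = 19.5364/12.58 = 1.553
7+: (11 − 9.99)²/9.99 = 1.0201/9.99 = 0.102
Sum = 7.18

7.18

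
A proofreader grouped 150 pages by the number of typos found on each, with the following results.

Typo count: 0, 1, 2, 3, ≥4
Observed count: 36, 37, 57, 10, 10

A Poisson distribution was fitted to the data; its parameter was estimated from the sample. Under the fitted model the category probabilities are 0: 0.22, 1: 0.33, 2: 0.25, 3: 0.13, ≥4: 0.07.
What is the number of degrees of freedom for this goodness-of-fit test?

There are k = 5 categories and 1 parameter estimated from the data, so df = 5 − 1 − 1 = 3.

3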